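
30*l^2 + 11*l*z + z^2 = (5*l + z)*(6*l + z)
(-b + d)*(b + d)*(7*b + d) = -7*b^3 - b^2*d + 7*b*d^2 + d^3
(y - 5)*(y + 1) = y^2 - 4*y - 5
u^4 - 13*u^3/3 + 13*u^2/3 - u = u*(u - 3)*(u - 1)*(u - 1/3)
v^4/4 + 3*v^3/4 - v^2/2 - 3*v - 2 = (v/4 + 1/2)*(v - 2)*(v + 1)*(v + 2)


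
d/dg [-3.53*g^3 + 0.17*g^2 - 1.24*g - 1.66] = -10.59*g^2 + 0.34*g - 1.24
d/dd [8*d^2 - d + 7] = 16*d - 1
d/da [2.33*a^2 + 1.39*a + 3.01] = 4.66*a + 1.39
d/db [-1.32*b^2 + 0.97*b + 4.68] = 0.97 - 2.64*b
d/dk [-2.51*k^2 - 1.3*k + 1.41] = -5.02*k - 1.3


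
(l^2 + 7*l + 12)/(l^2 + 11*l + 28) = (l + 3)/(l + 7)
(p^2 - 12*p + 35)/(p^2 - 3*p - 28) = (p - 5)/(p + 4)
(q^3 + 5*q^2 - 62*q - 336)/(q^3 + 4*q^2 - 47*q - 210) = (q^2 - q - 56)/(q^2 - 2*q - 35)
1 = 1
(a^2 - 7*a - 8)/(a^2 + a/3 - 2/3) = 3*(a - 8)/(3*a - 2)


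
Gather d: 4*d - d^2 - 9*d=-d^2 - 5*d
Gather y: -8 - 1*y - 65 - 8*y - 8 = -9*y - 81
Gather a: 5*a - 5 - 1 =5*a - 6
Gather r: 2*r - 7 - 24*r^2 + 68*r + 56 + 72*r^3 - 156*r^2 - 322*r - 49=72*r^3 - 180*r^2 - 252*r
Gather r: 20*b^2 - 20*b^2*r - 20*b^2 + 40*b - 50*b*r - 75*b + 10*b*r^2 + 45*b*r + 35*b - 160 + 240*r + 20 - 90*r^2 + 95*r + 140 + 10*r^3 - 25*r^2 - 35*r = 10*r^3 + r^2*(10*b - 115) + r*(-20*b^2 - 5*b + 300)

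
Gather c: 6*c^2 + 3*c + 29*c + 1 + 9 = 6*c^2 + 32*c + 10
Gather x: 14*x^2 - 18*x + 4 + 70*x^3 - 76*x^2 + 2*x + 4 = 70*x^3 - 62*x^2 - 16*x + 8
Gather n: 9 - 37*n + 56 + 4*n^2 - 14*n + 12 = 4*n^2 - 51*n + 77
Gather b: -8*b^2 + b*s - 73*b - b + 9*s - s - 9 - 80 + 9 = -8*b^2 + b*(s - 74) + 8*s - 80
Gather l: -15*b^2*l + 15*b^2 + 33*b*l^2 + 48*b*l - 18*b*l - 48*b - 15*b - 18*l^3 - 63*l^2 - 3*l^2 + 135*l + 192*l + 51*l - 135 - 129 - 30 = 15*b^2 - 63*b - 18*l^3 + l^2*(33*b - 66) + l*(-15*b^2 + 30*b + 378) - 294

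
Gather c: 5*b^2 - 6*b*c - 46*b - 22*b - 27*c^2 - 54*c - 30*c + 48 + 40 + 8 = 5*b^2 - 68*b - 27*c^2 + c*(-6*b - 84) + 96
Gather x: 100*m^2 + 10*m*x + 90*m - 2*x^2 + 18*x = 100*m^2 + 90*m - 2*x^2 + x*(10*m + 18)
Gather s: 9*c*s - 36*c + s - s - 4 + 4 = 9*c*s - 36*c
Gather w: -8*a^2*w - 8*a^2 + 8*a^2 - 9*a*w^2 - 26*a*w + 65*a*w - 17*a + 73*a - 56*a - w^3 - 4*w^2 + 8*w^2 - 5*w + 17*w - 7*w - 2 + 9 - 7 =-w^3 + w^2*(4 - 9*a) + w*(-8*a^2 + 39*a + 5)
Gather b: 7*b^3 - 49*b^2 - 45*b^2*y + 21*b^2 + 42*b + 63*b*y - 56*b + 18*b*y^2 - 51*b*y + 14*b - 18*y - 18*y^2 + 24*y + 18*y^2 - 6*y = 7*b^3 + b^2*(-45*y - 28) + b*(18*y^2 + 12*y)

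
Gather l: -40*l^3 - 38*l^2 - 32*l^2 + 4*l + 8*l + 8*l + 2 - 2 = -40*l^3 - 70*l^2 + 20*l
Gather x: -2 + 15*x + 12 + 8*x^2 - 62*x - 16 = 8*x^2 - 47*x - 6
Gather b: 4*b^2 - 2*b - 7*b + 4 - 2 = 4*b^2 - 9*b + 2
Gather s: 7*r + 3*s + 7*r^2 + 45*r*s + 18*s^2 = 7*r^2 + 7*r + 18*s^2 + s*(45*r + 3)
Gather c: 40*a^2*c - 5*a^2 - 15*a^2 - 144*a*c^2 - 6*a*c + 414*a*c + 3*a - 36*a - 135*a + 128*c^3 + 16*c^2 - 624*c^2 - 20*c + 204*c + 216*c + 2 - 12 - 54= -20*a^2 - 168*a + 128*c^3 + c^2*(-144*a - 608) + c*(40*a^2 + 408*a + 400) - 64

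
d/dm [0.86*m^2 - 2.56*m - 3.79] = 1.72*m - 2.56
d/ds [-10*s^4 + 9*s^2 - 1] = -40*s^3 + 18*s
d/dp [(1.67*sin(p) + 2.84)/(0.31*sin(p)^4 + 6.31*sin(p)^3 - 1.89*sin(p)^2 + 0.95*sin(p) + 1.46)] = (-1.5531*sin(p)^4 - 24.597*sin(p)^3 - 50.6049*sin(p)^2 + 10.7352*sin(p) - 0.2598)*cos(p)/(0.0961*sin(p)^8 + 3.9122*sin(p)^7 + 38.6443*sin(p)^6 - 23.2628*sin(p)^5 + 16.4663*sin(p)^4 + 14.8342*sin(p)^3 - 4.6163*sin(p)^2 + 2.774*sin(p) + 2.1316)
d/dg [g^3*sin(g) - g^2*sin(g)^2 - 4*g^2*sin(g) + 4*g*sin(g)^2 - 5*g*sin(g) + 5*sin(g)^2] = g^3*cos(g) + 3*g^2*sin(g) - g^2*sin(2*g) - 4*g^2*cos(g) - 2*g*sin(g)^2 - 8*g*sin(g) + 4*g*sin(2*g) - 5*g*cos(g) + 4*sin(g)^2 - 5*sin(g) + 5*sin(2*g)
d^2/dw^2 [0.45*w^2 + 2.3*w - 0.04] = 0.900000000000000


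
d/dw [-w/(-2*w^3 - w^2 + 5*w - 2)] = (2*w^3 + w^2 - w*(6*w^2 + 2*w - 5) - 5*w + 2)/(2*w^3 + w^2 - 5*w + 2)^2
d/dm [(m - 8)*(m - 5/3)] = 2*m - 29/3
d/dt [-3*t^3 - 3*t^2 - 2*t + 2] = -9*t^2 - 6*t - 2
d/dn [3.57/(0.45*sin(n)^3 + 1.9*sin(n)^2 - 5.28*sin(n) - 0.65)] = (-4.8195*sin(n)^2 - 13.566*sin(n) + 18.8496)*cos(n)/(0.45*sin(n)^3 + 1.9*sin(n)^2 - 5.28*sin(n) - 0.65)^2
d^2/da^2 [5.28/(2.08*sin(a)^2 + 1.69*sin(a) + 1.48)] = (-91.373568*sin(a)^4 - 55.680768*sin(a)^3 + 186.995952*sin(a)^2 + 124.567872*sin(a) - 2.347488)/(2.08*sin(a)^2 + 1.69*sin(a) + 1.48)^3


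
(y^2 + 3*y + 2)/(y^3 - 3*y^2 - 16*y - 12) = 1/(y - 6)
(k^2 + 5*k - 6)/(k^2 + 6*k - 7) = (k + 6)/(k + 7)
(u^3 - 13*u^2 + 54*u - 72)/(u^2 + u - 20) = (u^2 - 9*u + 18)/(u + 5)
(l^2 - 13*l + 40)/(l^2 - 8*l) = (l - 5)/l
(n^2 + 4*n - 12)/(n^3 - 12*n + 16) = (n + 6)/(n^2 + 2*n - 8)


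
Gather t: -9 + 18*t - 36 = 18*t - 45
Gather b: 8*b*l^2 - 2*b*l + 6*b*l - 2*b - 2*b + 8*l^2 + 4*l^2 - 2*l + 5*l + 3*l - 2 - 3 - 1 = b*(8*l^2 + 4*l - 4) + 12*l^2 + 6*l - 6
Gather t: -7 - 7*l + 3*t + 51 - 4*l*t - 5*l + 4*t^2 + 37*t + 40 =-12*l + 4*t^2 + t*(40 - 4*l) + 84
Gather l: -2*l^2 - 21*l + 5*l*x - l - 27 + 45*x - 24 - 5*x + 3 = -2*l^2 + l*(5*x - 22) + 40*x - 48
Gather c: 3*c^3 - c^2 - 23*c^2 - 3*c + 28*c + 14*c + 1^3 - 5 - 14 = 3*c^3 - 24*c^2 + 39*c - 18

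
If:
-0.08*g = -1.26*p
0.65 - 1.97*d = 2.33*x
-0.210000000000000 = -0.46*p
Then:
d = 0.32994923857868 - 1.18274111675127*x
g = 7.19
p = 0.46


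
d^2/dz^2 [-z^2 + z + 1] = -2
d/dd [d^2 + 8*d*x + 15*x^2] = 2*d + 8*x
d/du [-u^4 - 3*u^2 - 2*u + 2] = -4*u^3 - 6*u - 2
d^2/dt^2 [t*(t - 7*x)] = 2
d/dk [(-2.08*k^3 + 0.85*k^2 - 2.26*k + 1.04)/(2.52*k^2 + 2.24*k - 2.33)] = (-5.2416*k^4 - 9.3184*k^3 + 22.1384*k^2 - 9.2026*k + 2.9362)/(6.3504*k^4 + 11.2896*k^3 - 6.7256*k^2 - 10.4384*k + 5.4289)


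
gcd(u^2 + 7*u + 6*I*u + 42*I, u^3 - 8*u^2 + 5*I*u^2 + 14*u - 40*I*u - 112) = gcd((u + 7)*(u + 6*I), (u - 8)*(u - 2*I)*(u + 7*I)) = 1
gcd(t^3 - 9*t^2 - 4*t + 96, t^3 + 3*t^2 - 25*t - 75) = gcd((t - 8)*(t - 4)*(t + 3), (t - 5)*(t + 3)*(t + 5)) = t + 3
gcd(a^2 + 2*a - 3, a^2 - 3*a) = 1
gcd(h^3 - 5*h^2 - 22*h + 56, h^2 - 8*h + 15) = 1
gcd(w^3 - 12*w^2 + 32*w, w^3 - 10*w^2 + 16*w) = w^2 - 8*w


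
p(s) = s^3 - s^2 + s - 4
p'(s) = 3*s^2 - 2*s + 1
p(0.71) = -3.44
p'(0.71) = 1.09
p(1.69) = -0.34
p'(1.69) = 6.19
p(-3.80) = -77.11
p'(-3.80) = 51.92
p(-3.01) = -43.34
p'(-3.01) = 34.20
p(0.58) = -3.56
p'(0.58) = 0.85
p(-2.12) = -20.14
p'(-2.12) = 18.72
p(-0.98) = -6.88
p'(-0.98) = 5.84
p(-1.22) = -8.52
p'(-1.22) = 7.91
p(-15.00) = -3619.00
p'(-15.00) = 706.00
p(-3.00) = -43.00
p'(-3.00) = 34.00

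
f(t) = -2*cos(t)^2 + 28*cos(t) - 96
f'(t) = 4*sin(t)*cos(t) - 28*sin(t)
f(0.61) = -74.39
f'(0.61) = -14.16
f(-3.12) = -125.99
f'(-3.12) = 0.69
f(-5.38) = -79.43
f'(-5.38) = -20.04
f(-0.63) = -74.68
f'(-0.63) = 14.59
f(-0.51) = -73.09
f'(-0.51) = 11.96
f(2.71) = -123.08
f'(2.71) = -13.23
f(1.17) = -85.38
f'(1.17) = -24.34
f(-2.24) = -114.14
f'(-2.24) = 23.91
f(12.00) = -73.80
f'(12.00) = 13.21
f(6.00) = -70.96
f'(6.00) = 6.75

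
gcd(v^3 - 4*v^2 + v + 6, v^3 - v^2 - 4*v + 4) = v - 2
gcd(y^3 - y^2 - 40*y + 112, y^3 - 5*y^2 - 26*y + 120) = y - 4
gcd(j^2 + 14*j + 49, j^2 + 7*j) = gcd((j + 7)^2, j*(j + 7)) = j + 7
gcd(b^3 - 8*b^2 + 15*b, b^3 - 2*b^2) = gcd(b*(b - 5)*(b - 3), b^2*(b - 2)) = b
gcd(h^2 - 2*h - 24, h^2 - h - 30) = h - 6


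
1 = 1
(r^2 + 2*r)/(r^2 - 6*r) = (r + 2)/(r - 6)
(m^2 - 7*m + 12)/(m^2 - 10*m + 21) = (m - 4)/(m - 7)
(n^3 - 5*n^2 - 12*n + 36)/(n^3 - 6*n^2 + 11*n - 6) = (n^2 - 3*n - 18)/(n^2 - 4*n + 3)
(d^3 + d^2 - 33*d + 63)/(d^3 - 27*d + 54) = (d + 7)/(d + 6)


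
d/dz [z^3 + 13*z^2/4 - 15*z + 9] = 3*z^2 + 13*z/2 - 15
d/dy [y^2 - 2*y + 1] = 2*y - 2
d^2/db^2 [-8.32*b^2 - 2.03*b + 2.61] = -16.6400000000000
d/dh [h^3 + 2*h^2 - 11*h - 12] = 3*h^2 + 4*h - 11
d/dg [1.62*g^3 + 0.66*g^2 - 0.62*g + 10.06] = 4.86*g^2 + 1.32*g - 0.62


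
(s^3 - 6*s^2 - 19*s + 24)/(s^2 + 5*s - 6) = (s^2 - 5*s - 24)/(s + 6)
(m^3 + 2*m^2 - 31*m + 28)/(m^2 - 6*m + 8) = (m^2 + 6*m - 7)/(m - 2)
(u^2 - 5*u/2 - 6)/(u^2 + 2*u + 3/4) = 2*(u - 4)/(2*u + 1)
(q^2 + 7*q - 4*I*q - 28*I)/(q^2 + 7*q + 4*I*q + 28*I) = (q - 4*I)/(q + 4*I)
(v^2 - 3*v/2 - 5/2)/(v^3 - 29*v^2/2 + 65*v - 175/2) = (v + 1)/(v^2 - 12*v + 35)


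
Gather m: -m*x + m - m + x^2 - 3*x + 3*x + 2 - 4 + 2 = -m*x + x^2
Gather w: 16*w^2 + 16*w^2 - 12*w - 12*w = 32*w^2 - 24*w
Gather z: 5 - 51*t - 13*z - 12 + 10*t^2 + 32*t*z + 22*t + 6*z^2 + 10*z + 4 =10*t^2 - 29*t + 6*z^2 + z*(32*t - 3) - 3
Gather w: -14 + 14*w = 14*w - 14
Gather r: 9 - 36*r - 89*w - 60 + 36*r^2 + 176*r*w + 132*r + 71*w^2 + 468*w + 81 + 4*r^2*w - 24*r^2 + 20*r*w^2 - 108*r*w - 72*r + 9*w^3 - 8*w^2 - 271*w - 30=r^2*(4*w + 12) + r*(20*w^2 + 68*w + 24) + 9*w^3 + 63*w^2 + 108*w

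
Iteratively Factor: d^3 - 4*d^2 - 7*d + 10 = (d + 2)*(d^2 - 6*d + 5) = (d - 1)*(d + 2)*(d - 5)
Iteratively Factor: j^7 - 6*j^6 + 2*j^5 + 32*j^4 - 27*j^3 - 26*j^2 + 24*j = (j + 2)*(j^6 - 8*j^5 + 18*j^4 - 4*j^3 - 19*j^2 + 12*j) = (j - 1)*(j + 2)*(j^5 - 7*j^4 + 11*j^3 + 7*j^2 - 12*j) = (j - 1)^2*(j + 2)*(j^4 - 6*j^3 + 5*j^2 + 12*j) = (j - 4)*(j - 1)^2*(j + 2)*(j^3 - 2*j^2 - 3*j) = j*(j - 4)*(j - 1)^2*(j + 2)*(j^2 - 2*j - 3) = j*(j - 4)*(j - 3)*(j - 1)^2*(j + 2)*(j + 1)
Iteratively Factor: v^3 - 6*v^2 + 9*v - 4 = (v - 1)*(v^2 - 5*v + 4) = (v - 1)^2*(v - 4)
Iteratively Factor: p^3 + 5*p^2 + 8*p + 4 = (p + 2)*(p^2 + 3*p + 2) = (p + 1)*(p + 2)*(p + 2)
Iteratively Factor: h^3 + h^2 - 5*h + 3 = (h - 1)*(h^2 + 2*h - 3) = (h - 1)*(h + 3)*(h - 1)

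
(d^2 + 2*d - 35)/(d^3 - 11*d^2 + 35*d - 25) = (d + 7)/(d^2 - 6*d + 5)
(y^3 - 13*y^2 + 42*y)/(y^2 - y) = (y^2 - 13*y + 42)/(y - 1)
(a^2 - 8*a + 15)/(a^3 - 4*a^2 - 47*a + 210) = (a - 3)/(a^2 + a - 42)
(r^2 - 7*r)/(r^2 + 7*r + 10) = r*(r - 7)/(r^2 + 7*r + 10)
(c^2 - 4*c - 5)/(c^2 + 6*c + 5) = (c - 5)/(c + 5)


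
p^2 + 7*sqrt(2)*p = p*(p + 7*sqrt(2))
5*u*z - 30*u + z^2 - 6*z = (5*u + z)*(z - 6)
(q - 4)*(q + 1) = q^2 - 3*q - 4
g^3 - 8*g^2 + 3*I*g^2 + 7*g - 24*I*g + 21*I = (g - 7)*(g - 1)*(g + 3*I)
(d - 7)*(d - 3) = d^2 - 10*d + 21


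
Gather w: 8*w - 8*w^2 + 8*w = -8*w^2 + 16*w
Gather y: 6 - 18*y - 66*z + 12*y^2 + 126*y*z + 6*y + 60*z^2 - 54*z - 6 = 12*y^2 + y*(126*z - 12) + 60*z^2 - 120*z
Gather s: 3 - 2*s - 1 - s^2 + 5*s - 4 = -s^2 + 3*s - 2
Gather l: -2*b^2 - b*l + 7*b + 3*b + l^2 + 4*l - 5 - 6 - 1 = -2*b^2 + 10*b + l^2 + l*(4 - b) - 12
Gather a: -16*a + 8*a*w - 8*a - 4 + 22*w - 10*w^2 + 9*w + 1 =a*(8*w - 24) - 10*w^2 + 31*w - 3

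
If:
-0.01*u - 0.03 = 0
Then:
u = -3.00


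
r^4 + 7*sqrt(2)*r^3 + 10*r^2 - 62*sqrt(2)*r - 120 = (r - 2*sqrt(2))*(r + sqrt(2))*(r + 3*sqrt(2))*(r + 5*sqrt(2))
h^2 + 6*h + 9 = (h + 3)^2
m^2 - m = m*(m - 1)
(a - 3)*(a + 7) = a^2 + 4*a - 21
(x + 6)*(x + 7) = x^2 + 13*x + 42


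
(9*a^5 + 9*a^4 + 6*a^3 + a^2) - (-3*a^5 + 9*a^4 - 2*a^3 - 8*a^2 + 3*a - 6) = 12*a^5 + 8*a^3 + 9*a^2 - 3*a + 6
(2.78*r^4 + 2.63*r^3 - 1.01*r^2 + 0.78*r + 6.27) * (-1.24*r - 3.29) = -3.4472*r^5 - 12.4074*r^4 - 7.4003*r^3 + 2.3557*r^2 - 10.341*r - 20.6283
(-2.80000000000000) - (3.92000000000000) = -6.72000000000000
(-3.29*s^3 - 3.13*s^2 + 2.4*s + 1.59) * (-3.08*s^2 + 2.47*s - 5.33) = 10.1332*s^5 + 1.5141*s^4 + 2.4126*s^3 + 17.7137*s^2 - 8.8647*s - 8.4747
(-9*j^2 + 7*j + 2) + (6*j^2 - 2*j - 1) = -3*j^2 + 5*j + 1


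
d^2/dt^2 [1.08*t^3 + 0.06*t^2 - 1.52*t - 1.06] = 6.48*t + 0.12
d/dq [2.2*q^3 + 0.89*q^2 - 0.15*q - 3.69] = 6.6*q^2 + 1.78*q - 0.15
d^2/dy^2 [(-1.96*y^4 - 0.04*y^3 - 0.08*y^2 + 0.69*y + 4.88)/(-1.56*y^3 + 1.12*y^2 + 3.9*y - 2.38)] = (-1.4210854715202e-14*y^8 - 1.4210854715202e-14*y^7 + 29.29568*y^6 - 0.909791999999911*y^5 + 13.382112*y^4 - 168.216304*y^3 + 304.431168*y^2 - 28.860384*y - 186.368712)/(3.796416*y^9 - 8.176896*y^8 - 22.602528*y^7 + 56.855456*y^6 + 31.556304*y^5 - 129.028704*y^4 + 29.565432*y^3 + 89.567016*y^2 - 66.27348*y + 13.481272)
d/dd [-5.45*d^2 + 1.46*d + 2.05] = 1.46 - 10.9*d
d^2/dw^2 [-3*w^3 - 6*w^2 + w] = -18*w - 12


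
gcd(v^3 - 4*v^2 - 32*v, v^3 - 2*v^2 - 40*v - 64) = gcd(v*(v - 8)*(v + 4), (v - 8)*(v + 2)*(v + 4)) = v^2 - 4*v - 32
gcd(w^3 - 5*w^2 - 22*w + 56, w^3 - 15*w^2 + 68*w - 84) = w^2 - 9*w + 14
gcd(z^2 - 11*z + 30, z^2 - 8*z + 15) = z - 5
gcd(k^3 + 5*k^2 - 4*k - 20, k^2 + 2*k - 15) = k + 5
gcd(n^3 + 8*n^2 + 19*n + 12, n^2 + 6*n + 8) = n + 4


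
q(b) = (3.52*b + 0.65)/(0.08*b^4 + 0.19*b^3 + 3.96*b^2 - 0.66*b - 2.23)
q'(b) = (3.52*b + 0.65)*(-0.32*b^3 - 0.57*b^2 - 7.92*b + 0.66)/(0.08*b^4 + 0.19*b^3 + 3.96*b^2 - 0.66*b - 2.23)^2 + 3.52/(0.08*b^4 + 0.19*b^3 + 3.96*b^2 - 0.66*b - 2.23) = (0.2816*b^4 + 0.6688*b^3 + 13.9392*b^2 - 2.3232*b - (3.52*b + 0.65)*(0.32*b^3 + 0.57*b^2 + 7.92*b - 0.66) - 7.8496)/(0.08*b^4 + 0.19*b^3 + 3.96*b^2 - 0.66*b - 2.23)^2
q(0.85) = 15.94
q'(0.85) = -450.40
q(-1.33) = -0.74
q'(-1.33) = -0.84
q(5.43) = 0.09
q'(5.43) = -0.03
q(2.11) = 0.46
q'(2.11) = -0.38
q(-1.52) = -0.61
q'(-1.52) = -0.54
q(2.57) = 0.34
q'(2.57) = -0.21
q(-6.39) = -0.09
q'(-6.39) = -0.03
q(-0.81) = -2.63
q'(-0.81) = -17.42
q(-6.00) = -0.10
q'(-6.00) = -0.03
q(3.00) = 0.26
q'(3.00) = -0.14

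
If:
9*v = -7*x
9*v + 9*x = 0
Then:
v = 0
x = 0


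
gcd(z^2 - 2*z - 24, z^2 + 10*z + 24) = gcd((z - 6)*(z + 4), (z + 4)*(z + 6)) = z + 4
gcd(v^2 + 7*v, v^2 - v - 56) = v + 7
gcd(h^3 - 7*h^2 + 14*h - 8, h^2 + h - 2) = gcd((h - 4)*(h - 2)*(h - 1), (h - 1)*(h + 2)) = h - 1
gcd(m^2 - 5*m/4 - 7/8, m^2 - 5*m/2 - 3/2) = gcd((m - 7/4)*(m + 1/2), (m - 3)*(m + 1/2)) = m + 1/2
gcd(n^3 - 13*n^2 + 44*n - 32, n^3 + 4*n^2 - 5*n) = n - 1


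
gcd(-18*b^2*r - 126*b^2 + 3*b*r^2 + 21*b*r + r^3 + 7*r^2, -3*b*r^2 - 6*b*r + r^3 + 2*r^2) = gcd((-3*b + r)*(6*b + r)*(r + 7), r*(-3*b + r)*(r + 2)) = -3*b + r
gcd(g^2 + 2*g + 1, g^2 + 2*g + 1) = g^2 + 2*g + 1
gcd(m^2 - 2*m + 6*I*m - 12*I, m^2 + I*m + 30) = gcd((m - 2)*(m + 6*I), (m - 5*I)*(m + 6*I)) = m + 6*I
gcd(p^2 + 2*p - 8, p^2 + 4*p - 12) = p - 2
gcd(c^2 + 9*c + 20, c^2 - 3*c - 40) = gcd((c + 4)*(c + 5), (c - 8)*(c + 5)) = c + 5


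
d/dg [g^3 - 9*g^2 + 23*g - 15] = 3*g^2 - 18*g + 23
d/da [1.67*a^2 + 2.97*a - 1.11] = 3.34*a + 2.97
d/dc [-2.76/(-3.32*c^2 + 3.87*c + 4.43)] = (10.6812 - 18.3264*c)/(-3.32*c^2 + 3.87*c + 4.43)^2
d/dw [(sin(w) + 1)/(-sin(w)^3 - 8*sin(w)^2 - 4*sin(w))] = (2*sin(w)^3 + 11*sin(w)^2 + 16*sin(w) + 4)*cos(w)/((sin(w)^2 + 8*sin(w) + 4)^2*sin(w)^2)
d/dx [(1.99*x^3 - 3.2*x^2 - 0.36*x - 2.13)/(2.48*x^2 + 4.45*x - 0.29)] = (4.9352*x^4 + 17.711*x^3 - 15.0785*x^2 + 12.4208*x + 9.5829)/(6.1504*x^4 + 22.072*x^3 + 18.3641*x^2 - 2.581*x + 0.0841)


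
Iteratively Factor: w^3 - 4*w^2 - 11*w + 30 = (w + 3)*(w^2 - 7*w + 10) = (w - 5)*(w + 3)*(w - 2)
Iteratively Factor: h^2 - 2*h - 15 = (h - 5)*(h + 3)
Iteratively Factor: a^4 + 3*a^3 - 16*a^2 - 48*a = (a - 4)*(a^3 + 7*a^2 + 12*a) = (a - 4)*(a + 4)*(a^2 + 3*a) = a*(a - 4)*(a + 4)*(a + 3)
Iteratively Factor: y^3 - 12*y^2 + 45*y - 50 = (y - 5)*(y^2 - 7*y + 10) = (y - 5)*(y - 2)*(y - 5)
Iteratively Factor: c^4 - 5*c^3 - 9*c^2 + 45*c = (c - 3)*(c^3 - 2*c^2 - 15*c) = (c - 3)*(c + 3)*(c^2 - 5*c) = (c - 5)*(c - 3)*(c + 3)*(c)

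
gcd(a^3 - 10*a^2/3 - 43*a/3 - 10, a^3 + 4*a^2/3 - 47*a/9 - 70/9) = a + 5/3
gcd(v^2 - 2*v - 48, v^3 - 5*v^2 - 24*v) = v - 8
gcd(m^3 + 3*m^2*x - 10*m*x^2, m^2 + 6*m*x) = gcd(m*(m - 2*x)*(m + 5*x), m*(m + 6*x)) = m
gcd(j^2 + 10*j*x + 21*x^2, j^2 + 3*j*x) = j + 3*x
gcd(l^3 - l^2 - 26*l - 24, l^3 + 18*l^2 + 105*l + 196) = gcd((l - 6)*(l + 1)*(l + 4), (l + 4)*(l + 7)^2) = l + 4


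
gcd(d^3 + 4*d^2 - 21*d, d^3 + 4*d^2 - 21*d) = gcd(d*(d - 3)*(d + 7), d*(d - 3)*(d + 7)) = d^3 + 4*d^2 - 21*d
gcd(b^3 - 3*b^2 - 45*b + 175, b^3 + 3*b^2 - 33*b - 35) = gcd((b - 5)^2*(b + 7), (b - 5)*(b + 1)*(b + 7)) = b^2 + 2*b - 35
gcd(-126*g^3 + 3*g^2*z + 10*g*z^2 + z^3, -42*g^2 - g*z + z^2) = 6*g + z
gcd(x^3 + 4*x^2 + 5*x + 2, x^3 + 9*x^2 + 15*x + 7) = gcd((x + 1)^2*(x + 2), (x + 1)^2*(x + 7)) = x^2 + 2*x + 1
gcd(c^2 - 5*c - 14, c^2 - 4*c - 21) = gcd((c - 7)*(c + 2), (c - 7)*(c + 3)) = c - 7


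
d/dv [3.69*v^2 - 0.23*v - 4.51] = 7.38*v - 0.23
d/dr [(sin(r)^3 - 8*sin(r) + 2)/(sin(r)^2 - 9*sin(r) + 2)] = (sin(r)^4 - 18*sin(r)^3 + 14*sin(r)^2 - 4*sin(r) + 2)*cos(r)/(sin(r)^2 - 9*sin(r) + 2)^2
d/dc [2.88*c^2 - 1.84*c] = 5.76*c - 1.84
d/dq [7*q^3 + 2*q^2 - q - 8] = 21*q^2 + 4*q - 1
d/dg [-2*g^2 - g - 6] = -4*g - 1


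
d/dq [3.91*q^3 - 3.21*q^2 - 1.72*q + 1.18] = 11.73*q^2 - 6.42*q - 1.72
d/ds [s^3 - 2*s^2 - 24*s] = 3*s^2 - 4*s - 24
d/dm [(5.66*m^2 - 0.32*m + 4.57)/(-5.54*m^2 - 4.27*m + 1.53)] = (-25.941*m^2 + 67.9552*m + 19.0243)/(30.6916*m^4 + 47.3116*m^3 + 1.2805*m^2 - 13.0662*m + 2.3409)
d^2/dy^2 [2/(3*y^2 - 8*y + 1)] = 4*(-9*y^2 + 24*y + 4*(3*y - 4)^2 - 3)/(3*y^2 - 8*y + 1)^3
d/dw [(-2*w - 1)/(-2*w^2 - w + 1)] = (4*w^2 + 2*w - (2*w + 1)*(4*w + 1) - 2)/(2*w^2 + w - 1)^2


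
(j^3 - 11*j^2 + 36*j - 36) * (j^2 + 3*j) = j^5 - 8*j^4 + 3*j^3 + 72*j^2 - 108*j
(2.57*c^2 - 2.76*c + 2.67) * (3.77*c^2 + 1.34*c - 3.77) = 9.6889*c^4 - 6.9614*c^3 - 3.3214*c^2 + 13.983*c - 10.0659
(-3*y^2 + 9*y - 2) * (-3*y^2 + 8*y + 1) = 9*y^4 - 51*y^3 + 75*y^2 - 7*y - 2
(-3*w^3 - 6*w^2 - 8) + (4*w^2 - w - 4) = -3*w^3 - 2*w^2 - w - 12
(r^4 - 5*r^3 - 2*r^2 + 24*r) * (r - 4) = r^5 - 9*r^4 + 18*r^3 + 32*r^2 - 96*r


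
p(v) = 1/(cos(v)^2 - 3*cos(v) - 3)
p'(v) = (2*sin(v)*cos(v) - 3*sin(v))/(cos(v)^2 - 3*cos(v) - 3)^2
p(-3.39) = 1.18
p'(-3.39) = -1.69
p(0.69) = -0.21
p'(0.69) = -0.04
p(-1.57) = -0.33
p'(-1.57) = 0.33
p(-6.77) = -0.21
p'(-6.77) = 0.02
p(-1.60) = -0.34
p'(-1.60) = 0.36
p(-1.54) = -0.32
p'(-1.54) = 0.31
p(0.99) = -0.23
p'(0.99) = -0.08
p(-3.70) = 3.79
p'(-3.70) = -35.82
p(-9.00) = 1.77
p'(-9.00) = 6.26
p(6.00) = -0.20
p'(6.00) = 0.01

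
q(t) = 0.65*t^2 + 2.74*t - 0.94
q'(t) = 1.3*t + 2.74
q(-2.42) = -3.76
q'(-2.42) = -0.41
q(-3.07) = -3.23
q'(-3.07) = -1.25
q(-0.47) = -2.08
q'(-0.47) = 2.13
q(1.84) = 6.30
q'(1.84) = 5.13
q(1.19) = 3.24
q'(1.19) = 4.29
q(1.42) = 4.26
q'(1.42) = 4.59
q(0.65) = 1.12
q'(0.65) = 3.58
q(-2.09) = -3.83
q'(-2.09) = 0.02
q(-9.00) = 27.05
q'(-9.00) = -8.96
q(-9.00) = 27.05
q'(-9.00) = -8.96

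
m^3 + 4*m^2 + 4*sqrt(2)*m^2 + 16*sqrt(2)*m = m*(m + 4)*(m + 4*sqrt(2))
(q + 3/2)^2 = q^2 + 3*q + 9/4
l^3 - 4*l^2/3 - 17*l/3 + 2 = (l - 3)*(l - 1/3)*(l + 2)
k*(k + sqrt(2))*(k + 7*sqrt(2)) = k^3 + 8*sqrt(2)*k^2 + 14*k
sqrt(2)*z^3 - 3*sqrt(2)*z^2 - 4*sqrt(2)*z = z*(z - 4)*(sqrt(2)*z + sqrt(2))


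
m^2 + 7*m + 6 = (m + 1)*(m + 6)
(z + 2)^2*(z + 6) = z^3 + 10*z^2 + 28*z + 24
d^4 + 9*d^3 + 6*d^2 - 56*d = d*(d - 2)*(d + 4)*(d + 7)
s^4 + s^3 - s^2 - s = s*(s - 1)*(s + 1)^2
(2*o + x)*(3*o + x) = 6*o^2 + 5*o*x + x^2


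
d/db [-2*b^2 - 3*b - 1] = -4*b - 3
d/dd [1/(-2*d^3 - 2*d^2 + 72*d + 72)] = (3*d^2/2 + d - 18)/(d^3 + d^2 - 36*d - 36)^2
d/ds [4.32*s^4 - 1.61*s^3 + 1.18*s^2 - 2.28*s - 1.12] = 17.28*s^3 - 4.83*s^2 + 2.36*s - 2.28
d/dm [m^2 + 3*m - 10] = 2*m + 3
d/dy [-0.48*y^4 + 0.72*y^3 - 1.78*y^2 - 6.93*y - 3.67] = -1.92*y^3 + 2.16*y^2 - 3.56*y - 6.93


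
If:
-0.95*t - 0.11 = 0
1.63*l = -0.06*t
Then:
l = 0.00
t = -0.12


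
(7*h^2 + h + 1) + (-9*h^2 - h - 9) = -2*h^2 - 8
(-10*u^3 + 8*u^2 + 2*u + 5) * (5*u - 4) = -50*u^4 + 80*u^3 - 22*u^2 + 17*u - 20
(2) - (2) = 0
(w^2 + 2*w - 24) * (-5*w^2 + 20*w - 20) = -5*w^4 + 10*w^3 + 140*w^2 - 520*w + 480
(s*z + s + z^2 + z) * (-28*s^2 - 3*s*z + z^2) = -28*s^3*z - 28*s^3 - 31*s^2*z^2 - 31*s^2*z - 2*s*z^3 - 2*s*z^2 + z^4 + z^3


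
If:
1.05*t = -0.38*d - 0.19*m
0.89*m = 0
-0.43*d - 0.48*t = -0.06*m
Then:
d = 0.00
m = 0.00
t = 0.00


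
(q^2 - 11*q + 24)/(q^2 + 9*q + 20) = (q^2 - 11*q + 24)/(q^2 + 9*q + 20)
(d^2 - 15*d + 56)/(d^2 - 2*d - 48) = (d - 7)/(d + 6)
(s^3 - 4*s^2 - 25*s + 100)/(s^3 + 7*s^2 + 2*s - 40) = (s^2 - 9*s + 20)/(s^2 + 2*s - 8)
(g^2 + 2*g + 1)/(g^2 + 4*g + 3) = (g + 1)/(g + 3)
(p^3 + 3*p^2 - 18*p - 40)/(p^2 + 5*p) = p - 2 - 8/p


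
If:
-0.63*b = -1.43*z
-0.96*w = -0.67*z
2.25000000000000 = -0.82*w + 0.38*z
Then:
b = -26.56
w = -8.17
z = -11.70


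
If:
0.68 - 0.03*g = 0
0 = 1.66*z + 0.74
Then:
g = 22.67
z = -0.45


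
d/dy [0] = 0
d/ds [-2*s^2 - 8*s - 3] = -4*s - 8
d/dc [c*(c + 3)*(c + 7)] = 3*c^2 + 20*c + 21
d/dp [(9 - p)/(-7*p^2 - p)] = (-7*p^2 + 126*p + 9)/(p^2*(49*p^2 + 14*p + 1))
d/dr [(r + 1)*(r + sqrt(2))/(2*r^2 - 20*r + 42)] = (-(r - 5)*(r + 1)*(r + sqrt(2)) + (2*r + 1 + sqrt(2))*(r^2 - 10*r + 21)/2)/(r^2 - 10*r + 21)^2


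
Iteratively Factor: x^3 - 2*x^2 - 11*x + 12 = (x + 3)*(x^2 - 5*x + 4) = (x - 1)*(x + 3)*(x - 4)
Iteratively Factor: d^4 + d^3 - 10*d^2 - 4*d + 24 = (d + 2)*(d^3 - d^2 - 8*d + 12) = (d - 2)*(d + 2)*(d^2 + d - 6) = (d - 2)^2*(d + 2)*(d + 3)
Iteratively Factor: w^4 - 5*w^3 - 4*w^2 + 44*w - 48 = (w + 3)*(w^3 - 8*w^2 + 20*w - 16) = (w - 2)*(w + 3)*(w^2 - 6*w + 8) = (w - 4)*(w - 2)*(w + 3)*(w - 2)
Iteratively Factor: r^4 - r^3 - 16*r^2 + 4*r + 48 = (r - 2)*(r^3 + r^2 - 14*r - 24) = (r - 4)*(r - 2)*(r^2 + 5*r + 6) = (r - 4)*(r - 2)*(r + 3)*(r + 2)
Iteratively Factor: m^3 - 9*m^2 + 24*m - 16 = (m - 1)*(m^2 - 8*m + 16) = (m - 4)*(m - 1)*(m - 4)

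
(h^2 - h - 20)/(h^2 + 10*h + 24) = (h - 5)/(h + 6)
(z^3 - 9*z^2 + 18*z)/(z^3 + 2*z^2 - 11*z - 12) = z*(z - 6)/(z^2 + 5*z + 4)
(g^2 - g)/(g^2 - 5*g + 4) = g/(g - 4)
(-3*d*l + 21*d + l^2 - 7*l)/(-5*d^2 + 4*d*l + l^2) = (-3*d*l + 21*d + l^2 - 7*l)/(-5*d^2 + 4*d*l + l^2)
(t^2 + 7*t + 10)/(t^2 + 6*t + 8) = (t + 5)/(t + 4)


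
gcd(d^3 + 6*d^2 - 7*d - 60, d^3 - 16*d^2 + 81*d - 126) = d - 3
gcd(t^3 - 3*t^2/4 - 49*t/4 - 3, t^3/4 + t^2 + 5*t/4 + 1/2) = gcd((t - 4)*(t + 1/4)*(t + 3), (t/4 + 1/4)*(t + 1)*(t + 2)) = 1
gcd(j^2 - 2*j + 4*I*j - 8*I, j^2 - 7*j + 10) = j - 2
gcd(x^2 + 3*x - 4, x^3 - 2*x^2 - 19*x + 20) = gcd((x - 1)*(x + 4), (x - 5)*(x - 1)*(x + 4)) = x^2 + 3*x - 4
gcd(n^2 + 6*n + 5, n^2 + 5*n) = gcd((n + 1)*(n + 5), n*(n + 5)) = n + 5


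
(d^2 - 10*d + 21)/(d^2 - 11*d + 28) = (d - 3)/(d - 4)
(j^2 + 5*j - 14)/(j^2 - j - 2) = (j + 7)/(j + 1)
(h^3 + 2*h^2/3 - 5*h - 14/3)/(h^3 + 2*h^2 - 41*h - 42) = (h^2 - h/3 - 14/3)/(h^2 + h - 42)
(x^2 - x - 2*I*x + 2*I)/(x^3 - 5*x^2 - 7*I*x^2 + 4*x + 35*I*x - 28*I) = (x - 2*I)/(x^2 - x*(4 + 7*I) + 28*I)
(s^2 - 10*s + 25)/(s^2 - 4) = (s^2 - 10*s + 25)/(s^2 - 4)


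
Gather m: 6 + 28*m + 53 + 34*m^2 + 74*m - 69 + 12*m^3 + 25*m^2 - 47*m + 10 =12*m^3 + 59*m^2 + 55*m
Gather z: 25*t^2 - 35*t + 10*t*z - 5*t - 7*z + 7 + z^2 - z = 25*t^2 - 40*t + z^2 + z*(10*t - 8) + 7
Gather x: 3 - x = 3 - x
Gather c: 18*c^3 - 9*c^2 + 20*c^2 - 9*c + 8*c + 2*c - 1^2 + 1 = 18*c^3 + 11*c^2 + c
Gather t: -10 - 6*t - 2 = -6*t - 12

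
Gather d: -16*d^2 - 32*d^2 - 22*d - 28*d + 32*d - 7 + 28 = -48*d^2 - 18*d + 21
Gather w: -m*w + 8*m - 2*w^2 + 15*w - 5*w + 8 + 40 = 8*m - 2*w^2 + w*(10 - m) + 48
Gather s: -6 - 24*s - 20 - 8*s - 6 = -32*s - 32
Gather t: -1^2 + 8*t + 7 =8*t + 6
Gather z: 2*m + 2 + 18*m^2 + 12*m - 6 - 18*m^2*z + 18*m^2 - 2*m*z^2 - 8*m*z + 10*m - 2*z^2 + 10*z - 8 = 36*m^2 + 24*m + z^2*(-2*m - 2) + z*(-18*m^2 - 8*m + 10) - 12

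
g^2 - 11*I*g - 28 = (g - 7*I)*(g - 4*I)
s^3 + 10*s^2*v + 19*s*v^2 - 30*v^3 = (s - v)*(s + 5*v)*(s + 6*v)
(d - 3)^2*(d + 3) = d^3 - 3*d^2 - 9*d + 27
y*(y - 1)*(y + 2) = y^3 + y^2 - 2*y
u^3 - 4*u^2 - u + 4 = (u - 4)*(u - 1)*(u + 1)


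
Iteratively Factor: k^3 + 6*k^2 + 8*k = (k)*(k^2 + 6*k + 8) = k*(k + 4)*(k + 2)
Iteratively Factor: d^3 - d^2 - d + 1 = (d - 1)*(d^2 - 1) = (d - 1)*(d + 1)*(d - 1)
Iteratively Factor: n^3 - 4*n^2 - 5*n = (n - 5)*(n^2 + n) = n*(n - 5)*(n + 1)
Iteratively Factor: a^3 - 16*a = (a - 4)*(a^2 + 4*a) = a*(a - 4)*(a + 4)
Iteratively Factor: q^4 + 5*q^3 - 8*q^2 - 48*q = (q + 4)*(q^3 + q^2 - 12*q) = (q - 3)*(q + 4)*(q^2 + 4*q) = (q - 3)*(q + 4)^2*(q)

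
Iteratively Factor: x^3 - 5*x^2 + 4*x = (x - 1)*(x^2 - 4*x) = (x - 4)*(x - 1)*(x)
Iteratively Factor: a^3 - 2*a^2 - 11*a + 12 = (a - 4)*(a^2 + 2*a - 3) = (a - 4)*(a + 3)*(a - 1)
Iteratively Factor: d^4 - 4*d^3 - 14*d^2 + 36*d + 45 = (d - 3)*(d^3 - d^2 - 17*d - 15) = (d - 3)*(d + 1)*(d^2 - 2*d - 15) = (d - 3)*(d + 1)*(d + 3)*(d - 5)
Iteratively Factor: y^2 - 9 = (y + 3)*(y - 3)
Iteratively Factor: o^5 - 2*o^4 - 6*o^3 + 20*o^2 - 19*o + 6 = (o - 1)*(o^4 - o^3 - 7*o^2 + 13*o - 6) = (o - 1)^2*(o^3 - 7*o + 6) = (o - 2)*(o - 1)^2*(o^2 + 2*o - 3) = (o - 2)*(o - 1)^2*(o + 3)*(o - 1)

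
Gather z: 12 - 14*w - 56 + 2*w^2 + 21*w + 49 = 2*w^2 + 7*w + 5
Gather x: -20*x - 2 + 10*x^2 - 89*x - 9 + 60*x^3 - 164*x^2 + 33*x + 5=60*x^3 - 154*x^2 - 76*x - 6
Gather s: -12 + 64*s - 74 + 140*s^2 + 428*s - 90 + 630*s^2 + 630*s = 770*s^2 + 1122*s - 176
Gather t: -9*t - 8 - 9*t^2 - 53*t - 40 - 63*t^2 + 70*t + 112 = -72*t^2 + 8*t + 64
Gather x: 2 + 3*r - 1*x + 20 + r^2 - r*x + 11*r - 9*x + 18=r^2 + 14*r + x*(-r - 10) + 40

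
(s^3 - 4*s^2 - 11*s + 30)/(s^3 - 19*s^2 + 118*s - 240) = (s^2 + s - 6)/(s^2 - 14*s + 48)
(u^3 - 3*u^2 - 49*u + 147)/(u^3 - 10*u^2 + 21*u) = (u + 7)/u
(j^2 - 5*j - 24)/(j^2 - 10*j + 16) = (j + 3)/(j - 2)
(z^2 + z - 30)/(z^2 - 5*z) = (z + 6)/z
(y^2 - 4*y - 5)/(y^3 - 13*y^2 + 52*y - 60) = (y + 1)/(y^2 - 8*y + 12)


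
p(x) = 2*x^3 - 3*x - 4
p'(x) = 6*x^2 - 3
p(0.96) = -5.11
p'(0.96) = 2.53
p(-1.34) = -4.79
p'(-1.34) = 7.77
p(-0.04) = -3.88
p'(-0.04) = -2.99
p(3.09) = 45.74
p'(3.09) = 54.29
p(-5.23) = -274.42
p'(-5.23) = 161.12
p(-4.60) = -184.87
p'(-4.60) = 123.96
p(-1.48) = -6.04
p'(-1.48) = 10.14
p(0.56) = -5.33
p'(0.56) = -1.12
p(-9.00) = -1435.00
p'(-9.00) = 483.00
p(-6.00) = -418.00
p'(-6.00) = 213.00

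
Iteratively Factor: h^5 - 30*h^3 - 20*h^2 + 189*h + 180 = (h + 3)*(h^4 - 3*h^3 - 21*h^2 + 43*h + 60) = (h + 1)*(h + 3)*(h^3 - 4*h^2 - 17*h + 60) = (h - 3)*(h + 1)*(h + 3)*(h^2 - h - 20) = (h - 5)*(h - 3)*(h + 1)*(h + 3)*(h + 4)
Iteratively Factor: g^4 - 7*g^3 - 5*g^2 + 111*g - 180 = (g + 4)*(g^3 - 11*g^2 + 39*g - 45) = (g - 3)*(g + 4)*(g^2 - 8*g + 15) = (g - 3)^2*(g + 4)*(g - 5)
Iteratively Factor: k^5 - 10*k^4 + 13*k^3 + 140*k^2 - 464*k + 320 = (k - 1)*(k^4 - 9*k^3 + 4*k^2 + 144*k - 320) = (k - 4)*(k - 1)*(k^3 - 5*k^2 - 16*k + 80) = (k - 4)*(k - 1)*(k + 4)*(k^2 - 9*k + 20) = (k - 4)^2*(k - 1)*(k + 4)*(k - 5)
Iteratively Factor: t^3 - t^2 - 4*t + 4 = (t - 1)*(t^2 - 4) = (t - 1)*(t + 2)*(t - 2)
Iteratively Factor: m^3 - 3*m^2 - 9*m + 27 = (m - 3)*(m^2 - 9) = (m - 3)*(m + 3)*(m - 3)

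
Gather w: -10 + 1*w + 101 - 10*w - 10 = 81 - 9*w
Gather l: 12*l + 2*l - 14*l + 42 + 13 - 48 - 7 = 0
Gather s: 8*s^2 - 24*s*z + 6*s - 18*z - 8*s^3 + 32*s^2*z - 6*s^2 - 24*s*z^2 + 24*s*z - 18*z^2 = -8*s^3 + s^2*(32*z + 2) + s*(6 - 24*z^2) - 18*z^2 - 18*z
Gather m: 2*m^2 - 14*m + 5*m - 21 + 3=2*m^2 - 9*m - 18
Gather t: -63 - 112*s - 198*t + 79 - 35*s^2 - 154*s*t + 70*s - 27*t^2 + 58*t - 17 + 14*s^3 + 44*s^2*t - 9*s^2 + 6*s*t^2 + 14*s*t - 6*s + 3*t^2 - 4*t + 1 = 14*s^3 - 44*s^2 - 48*s + t^2*(6*s - 24) + t*(44*s^2 - 140*s - 144)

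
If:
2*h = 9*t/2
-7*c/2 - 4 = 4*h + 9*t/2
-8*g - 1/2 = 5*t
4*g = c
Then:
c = 53/38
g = 53/152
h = -225/152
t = -25/38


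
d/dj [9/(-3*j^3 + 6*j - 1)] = 27*(3*j^2 - 2)/(3*j^3 - 6*j + 1)^2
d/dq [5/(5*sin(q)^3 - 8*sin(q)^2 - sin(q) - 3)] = 5*(-15*sin(q)^2 + 16*sin(q) + 1)*cos(q)/(-5*sin(q)^3 + 8*sin(q)^2 + sin(q) + 3)^2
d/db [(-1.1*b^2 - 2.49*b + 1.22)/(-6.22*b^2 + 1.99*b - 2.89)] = (-17.6768*b^2 + 21.5348*b + 4.7683)/(38.6884*b^4 - 24.7556*b^3 + 39.9117*b^2 - 11.5022*b + 8.3521)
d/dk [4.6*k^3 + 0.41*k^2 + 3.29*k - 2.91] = 13.8*k^2 + 0.82*k + 3.29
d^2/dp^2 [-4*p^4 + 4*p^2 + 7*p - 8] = 8 - 48*p^2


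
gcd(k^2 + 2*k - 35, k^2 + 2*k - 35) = k^2 + 2*k - 35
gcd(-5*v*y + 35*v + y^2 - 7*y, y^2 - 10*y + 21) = y - 7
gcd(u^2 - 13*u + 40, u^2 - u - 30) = 1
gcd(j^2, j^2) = j^2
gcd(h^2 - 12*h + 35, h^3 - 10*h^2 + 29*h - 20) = h - 5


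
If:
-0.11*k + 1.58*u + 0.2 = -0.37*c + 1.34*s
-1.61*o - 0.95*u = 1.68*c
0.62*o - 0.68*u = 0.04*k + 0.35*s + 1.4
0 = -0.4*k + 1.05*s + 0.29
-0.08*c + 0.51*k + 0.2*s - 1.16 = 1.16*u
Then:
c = 9.87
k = -8.38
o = -6.78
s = -3.47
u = -5.96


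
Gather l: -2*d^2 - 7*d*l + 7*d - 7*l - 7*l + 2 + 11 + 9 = -2*d^2 + 7*d + l*(-7*d - 14) + 22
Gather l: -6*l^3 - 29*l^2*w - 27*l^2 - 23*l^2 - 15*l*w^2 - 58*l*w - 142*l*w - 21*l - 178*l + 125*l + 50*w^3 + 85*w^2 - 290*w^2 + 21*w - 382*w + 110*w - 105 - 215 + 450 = -6*l^3 + l^2*(-29*w - 50) + l*(-15*w^2 - 200*w - 74) + 50*w^3 - 205*w^2 - 251*w + 130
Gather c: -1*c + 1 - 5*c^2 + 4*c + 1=-5*c^2 + 3*c + 2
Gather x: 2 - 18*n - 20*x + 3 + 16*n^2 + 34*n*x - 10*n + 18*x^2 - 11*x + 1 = 16*n^2 - 28*n + 18*x^2 + x*(34*n - 31) + 6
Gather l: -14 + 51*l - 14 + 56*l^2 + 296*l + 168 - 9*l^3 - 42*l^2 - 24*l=-9*l^3 + 14*l^2 + 323*l + 140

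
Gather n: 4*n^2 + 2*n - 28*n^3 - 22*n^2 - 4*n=-28*n^3 - 18*n^2 - 2*n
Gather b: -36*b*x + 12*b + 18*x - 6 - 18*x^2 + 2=b*(12 - 36*x) - 18*x^2 + 18*x - 4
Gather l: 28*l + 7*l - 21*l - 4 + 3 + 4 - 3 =14*l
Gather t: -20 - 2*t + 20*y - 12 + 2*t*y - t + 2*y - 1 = t*(2*y - 3) + 22*y - 33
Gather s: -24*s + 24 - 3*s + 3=27 - 27*s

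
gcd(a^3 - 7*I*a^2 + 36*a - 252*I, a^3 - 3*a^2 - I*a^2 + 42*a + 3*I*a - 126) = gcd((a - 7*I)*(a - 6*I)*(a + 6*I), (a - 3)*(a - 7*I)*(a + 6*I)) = a^2 - I*a + 42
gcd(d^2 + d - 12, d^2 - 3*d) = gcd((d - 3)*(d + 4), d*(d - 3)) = d - 3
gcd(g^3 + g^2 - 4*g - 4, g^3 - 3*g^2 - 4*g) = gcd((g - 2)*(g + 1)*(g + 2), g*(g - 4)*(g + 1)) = g + 1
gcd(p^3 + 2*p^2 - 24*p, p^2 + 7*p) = p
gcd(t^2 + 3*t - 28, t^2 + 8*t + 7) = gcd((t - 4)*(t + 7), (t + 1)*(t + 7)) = t + 7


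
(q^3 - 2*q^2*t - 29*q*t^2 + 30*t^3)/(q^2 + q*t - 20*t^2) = (q^2 - 7*q*t + 6*t^2)/(q - 4*t)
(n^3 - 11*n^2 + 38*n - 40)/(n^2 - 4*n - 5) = (n^2 - 6*n + 8)/(n + 1)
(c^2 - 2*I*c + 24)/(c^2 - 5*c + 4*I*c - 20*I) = (c - 6*I)/(c - 5)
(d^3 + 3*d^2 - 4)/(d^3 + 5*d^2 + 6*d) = (d^2 + d - 2)/(d*(d + 3))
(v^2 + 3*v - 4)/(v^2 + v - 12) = (v - 1)/(v - 3)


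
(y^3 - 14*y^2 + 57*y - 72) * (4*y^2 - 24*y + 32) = 4*y^5 - 80*y^4 + 596*y^3 - 2104*y^2 + 3552*y - 2304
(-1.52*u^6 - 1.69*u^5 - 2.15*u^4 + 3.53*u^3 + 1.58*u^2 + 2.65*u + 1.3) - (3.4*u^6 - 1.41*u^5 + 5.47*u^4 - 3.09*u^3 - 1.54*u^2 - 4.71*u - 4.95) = -4.92*u^6 - 0.28*u^5 - 7.62*u^4 + 6.62*u^3 + 3.12*u^2 + 7.36*u + 6.25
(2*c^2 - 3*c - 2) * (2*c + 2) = 4*c^3 - 2*c^2 - 10*c - 4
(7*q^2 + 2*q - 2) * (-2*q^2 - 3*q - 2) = -14*q^4 - 25*q^3 - 16*q^2 + 2*q + 4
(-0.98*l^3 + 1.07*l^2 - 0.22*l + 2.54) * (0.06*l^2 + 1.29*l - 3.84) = -0.0588*l^5 - 1.2*l^4 + 5.1303*l^3 - 4.2402*l^2 + 4.1214*l - 9.7536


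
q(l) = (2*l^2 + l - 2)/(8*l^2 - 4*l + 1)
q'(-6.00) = -0.00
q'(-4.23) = -0.02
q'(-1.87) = -0.10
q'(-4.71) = -0.01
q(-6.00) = 0.20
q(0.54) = -0.75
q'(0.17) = -4.42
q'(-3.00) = -0.04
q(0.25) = -3.25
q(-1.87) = 0.09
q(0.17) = -3.22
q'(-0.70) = -0.67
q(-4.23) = 0.18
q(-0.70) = -0.22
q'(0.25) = 4.00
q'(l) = (4 - 16*l)*(2*l^2 + l - 2)/(8*l^2 - 4*l + 1)^2 + (4*l + 1)/(8*l^2 - 4*l + 1)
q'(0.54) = 5.65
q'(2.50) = -0.01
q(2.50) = 0.32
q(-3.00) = 0.15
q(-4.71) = 0.19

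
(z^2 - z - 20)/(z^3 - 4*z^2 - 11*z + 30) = (z + 4)/(z^2 + z - 6)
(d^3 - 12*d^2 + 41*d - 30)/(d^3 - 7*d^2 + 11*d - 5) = (d - 6)/(d - 1)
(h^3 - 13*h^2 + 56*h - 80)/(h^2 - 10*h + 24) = (h^2 - 9*h + 20)/(h - 6)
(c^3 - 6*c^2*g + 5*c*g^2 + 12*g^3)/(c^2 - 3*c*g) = c - 3*g - 4*g^2/c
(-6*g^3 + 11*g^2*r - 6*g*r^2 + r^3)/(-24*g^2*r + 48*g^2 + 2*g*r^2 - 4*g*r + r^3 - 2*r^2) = (6*g^3 - 11*g^2*r + 6*g*r^2 - r^3)/(24*g^2*r - 48*g^2 - 2*g*r^2 + 4*g*r - r^3 + 2*r^2)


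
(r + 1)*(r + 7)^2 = r^3 + 15*r^2 + 63*r + 49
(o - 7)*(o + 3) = o^2 - 4*o - 21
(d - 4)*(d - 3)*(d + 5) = d^3 - 2*d^2 - 23*d + 60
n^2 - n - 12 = (n - 4)*(n + 3)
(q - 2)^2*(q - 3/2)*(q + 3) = q^4 - 5*q^3/2 - 13*q^2/2 + 24*q - 18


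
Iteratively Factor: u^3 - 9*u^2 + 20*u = (u)*(u^2 - 9*u + 20) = u*(u - 4)*(u - 5)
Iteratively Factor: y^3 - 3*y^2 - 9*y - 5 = (y - 5)*(y^2 + 2*y + 1) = (y - 5)*(y + 1)*(y + 1)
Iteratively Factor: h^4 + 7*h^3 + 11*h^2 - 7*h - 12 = (h - 1)*(h^3 + 8*h^2 + 19*h + 12) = (h - 1)*(h + 4)*(h^2 + 4*h + 3) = (h - 1)*(h + 3)*(h + 4)*(h + 1)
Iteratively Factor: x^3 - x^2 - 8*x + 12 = (x + 3)*(x^2 - 4*x + 4) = (x - 2)*(x + 3)*(x - 2)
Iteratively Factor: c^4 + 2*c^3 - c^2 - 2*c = (c + 2)*(c^3 - c) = (c + 1)*(c + 2)*(c^2 - c) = (c - 1)*(c + 1)*(c + 2)*(c)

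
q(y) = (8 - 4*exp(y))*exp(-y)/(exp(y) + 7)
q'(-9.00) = -9260.67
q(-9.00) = 9259.93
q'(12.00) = 0.00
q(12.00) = 0.00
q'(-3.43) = -35.28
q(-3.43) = 34.56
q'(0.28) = -0.77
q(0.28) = 0.25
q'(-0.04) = -1.11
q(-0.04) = 0.54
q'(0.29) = -0.76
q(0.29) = 0.24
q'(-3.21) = -28.31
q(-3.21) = 27.59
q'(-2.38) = -12.34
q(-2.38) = 11.62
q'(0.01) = -1.05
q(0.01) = 0.49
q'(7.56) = 0.00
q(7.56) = -0.00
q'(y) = -(8 - 4*exp(y))*exp(-y)/(exp(y) + 7) - (8 - 4*exp(y))/(exp(y) + 7)^2 - 4/(exp(y) + 7) = 4*(exp(2*y) - 4*exp(y) - 14)*exp(-y)/(exp(2*y) + 14*exp(y) + 49)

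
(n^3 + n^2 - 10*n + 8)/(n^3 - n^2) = 1 + 2/n - 8/n^2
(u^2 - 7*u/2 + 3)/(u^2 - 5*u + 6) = (u - 3/2)/(u - 3)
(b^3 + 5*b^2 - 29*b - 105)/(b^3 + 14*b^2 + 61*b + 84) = (b - 5)/(b + 4)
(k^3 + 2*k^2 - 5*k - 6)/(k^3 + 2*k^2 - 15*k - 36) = (k^2 - k - 2)/(k^2 - k - 12)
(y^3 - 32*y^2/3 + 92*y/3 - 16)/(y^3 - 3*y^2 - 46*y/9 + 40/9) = 3*(y - 6)/(3*y + 5)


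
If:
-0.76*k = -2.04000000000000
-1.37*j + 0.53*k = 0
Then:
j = 1.04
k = 2.68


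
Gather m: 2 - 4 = -2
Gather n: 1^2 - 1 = 0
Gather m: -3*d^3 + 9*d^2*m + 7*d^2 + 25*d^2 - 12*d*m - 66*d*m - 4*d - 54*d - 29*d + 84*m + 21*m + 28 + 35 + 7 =-3*d^3 + 32*d^2 - 87*d + m*(9*d^2 - 78*d + 105) + 70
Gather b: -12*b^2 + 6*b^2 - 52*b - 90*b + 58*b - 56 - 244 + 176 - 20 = -6*b^2 - 84*b - 144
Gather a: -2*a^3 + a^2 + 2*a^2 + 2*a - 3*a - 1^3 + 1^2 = -2*a^3 + 3*a^2 - a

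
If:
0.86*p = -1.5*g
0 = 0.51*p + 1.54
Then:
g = 1.73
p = -3.02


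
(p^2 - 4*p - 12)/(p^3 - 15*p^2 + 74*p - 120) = (p + 2)/(p^2 - 9*p + 20)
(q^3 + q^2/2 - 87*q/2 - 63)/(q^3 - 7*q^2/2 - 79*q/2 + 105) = (2*q + 3)/(2*q - 5)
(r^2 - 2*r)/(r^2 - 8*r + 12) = r/(r - 6)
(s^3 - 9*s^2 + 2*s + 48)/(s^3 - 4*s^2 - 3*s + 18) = (s - 8)/(s - 3)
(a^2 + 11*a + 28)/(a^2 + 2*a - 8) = (a + 7)/(a - 2)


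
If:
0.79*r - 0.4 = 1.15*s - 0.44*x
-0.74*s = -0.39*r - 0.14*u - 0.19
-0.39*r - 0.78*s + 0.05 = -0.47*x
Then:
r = 0.185310416079647*x + 0.347046116276886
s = 0.509908894524279*x - 0.109420494035879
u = 2.17901085483503*x - 2.9022796495324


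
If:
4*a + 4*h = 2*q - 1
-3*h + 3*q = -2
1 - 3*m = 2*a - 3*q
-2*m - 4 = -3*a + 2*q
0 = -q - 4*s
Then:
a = -8/37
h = -163/222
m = -205/222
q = -311/222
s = 311/888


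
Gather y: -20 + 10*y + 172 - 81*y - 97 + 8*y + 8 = 63 - 63*y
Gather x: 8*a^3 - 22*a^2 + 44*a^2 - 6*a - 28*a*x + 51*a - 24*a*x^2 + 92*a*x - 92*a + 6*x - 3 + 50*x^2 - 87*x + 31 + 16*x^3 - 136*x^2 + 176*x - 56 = 8*a^3 + 22*a^2 - 47*a + 16*x^3 + x^2*(-24*a - 86) + x*(64*a + 95) - 28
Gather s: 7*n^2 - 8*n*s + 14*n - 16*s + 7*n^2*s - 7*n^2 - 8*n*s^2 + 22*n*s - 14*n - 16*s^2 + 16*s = s^2*(-8*n - 16) + s*(7*n^2 + 14*n)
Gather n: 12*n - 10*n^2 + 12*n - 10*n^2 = -20*n^2 + 24*n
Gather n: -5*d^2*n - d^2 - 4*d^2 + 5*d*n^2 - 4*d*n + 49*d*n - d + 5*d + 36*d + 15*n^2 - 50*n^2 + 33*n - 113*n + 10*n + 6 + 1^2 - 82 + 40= -5*d^2 + 40*d + n^2*(5*d - 35) + n*(-5*d^2 + 45*d - 70) - 35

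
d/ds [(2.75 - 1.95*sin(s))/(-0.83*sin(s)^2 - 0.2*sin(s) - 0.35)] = (-1.6185*sin(s)^2 + 4.565*sin(s) + 1.2325)*cos(s)/(0.6889*sin(s)^4 + 0.332*sin(s)^3 + 0.621*sin(s)^2 + 0.14*sin(s) + 0.1225)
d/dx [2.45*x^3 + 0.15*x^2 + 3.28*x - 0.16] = 7.35*x^2 + 0.3*x + 3.28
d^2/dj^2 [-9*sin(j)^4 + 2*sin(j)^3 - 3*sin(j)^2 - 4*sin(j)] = 144*sin(j)^4 - 18*sin(j)^3 - 96*sin(j)^2 + 16*sin(j) - 6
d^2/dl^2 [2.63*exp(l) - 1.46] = 2.63*exp(l)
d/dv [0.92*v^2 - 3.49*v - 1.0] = 1.84*v - 3.49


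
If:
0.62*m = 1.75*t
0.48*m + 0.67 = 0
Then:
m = -1.40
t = -0.49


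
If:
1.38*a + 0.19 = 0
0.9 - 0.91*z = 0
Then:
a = -0.14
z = 0.99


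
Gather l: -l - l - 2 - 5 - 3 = -2*l - 10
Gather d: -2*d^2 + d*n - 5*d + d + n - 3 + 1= -2*d^2 + d*(n - 4) + n - 2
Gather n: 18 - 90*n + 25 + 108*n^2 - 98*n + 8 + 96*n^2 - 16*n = 204*n^2 - 204*n + 51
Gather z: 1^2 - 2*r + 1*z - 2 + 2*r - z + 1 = 0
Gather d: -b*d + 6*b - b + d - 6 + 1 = 5*b + d*(1 - b) - 5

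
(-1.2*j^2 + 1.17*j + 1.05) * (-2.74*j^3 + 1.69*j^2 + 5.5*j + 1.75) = 3.288*j^5 - 5.2338*j^4 - 7.4997*j^3 + 6.1095*j^2 + 7.8225*j + 1.8375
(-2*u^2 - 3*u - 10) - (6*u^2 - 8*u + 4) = -8*u^2 + 5*u - 14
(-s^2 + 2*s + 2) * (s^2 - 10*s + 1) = -s^4 + 12*s^3 - 19*s^2 - 18*s + 2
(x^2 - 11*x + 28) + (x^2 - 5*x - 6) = 2*x^2 - 16*x + 22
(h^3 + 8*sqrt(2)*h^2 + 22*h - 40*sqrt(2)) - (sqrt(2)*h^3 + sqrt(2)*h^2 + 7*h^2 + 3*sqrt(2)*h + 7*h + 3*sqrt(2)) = -sqrt(2)*h^3 + h^3 - 7*h^2 + 7*sqrt(2)*h^2 - 3*sqrt(2)*h + 15*h - 43*sqrt(2)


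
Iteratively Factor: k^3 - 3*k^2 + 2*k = (k - 2)*(k^2 - k) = (k - 2)*(k - 1)*(k)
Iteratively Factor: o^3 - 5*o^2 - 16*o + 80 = (o + 4)*(o^2 - 9*o + 20) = (o - 5)*(o + 4)*(o - 4)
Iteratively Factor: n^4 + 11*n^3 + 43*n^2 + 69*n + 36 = (n + 3)*(n^3 + 8*n^2 + 19*n + 12) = (n + 3)*(n + 4)*(n^2 + 4*n + 3) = (n + 3)^2*(n + 4)*(n + 1)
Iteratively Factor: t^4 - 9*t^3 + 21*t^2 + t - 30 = (t - 2)*(t^3 - 7*t^2 + 7*t + 15) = (t - 5)*(t - 2)*(t^2 - 2*t - 3) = (t - 5)*(t - 2)*(t + 1)*(t - 3)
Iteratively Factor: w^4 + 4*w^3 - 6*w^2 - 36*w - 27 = (w - 3)*(w^3 + 7*w^2 + 15*w + 9) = (w - 3)*(w + 3)*(w^2 + 4*w + 3) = (w - 3)*(w + 3)^2*(w + 1)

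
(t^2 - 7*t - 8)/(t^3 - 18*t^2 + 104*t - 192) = (t + 1)/(t^2 - 10*t + 24)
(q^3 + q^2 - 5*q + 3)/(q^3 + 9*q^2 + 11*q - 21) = (q - 1)/(q + 7)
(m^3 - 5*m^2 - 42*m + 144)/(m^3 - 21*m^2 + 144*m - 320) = (m^2 + 3*m - 18)/(m^2 - 13*m + 40)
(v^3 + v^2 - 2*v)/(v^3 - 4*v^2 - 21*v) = (-v^2 - v + 2)/(-v^2 + 4*v + 21)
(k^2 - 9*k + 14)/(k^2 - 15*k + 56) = (k - 2)/(k - 8)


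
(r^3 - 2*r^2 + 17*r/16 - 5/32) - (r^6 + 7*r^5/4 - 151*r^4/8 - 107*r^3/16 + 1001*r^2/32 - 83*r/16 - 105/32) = -r^6 - 7*r^5/4 + 151*r^4/8 + 123*r^3/16 - 1065*r^2/32 + 25*r/4 + 25/8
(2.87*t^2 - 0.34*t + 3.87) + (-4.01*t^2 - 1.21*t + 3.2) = -1.14*t^2 - 1.55*t + 7.07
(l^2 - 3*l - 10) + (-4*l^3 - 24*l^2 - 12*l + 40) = -4*l^3 - 23*l^2 - 15*l + 30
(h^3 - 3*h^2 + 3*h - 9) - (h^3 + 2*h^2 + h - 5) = -5*h^2 + 2*h - 4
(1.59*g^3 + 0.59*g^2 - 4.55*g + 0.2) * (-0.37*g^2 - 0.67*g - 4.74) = -0.5883*g^5 - 1.2836*g^4 - 6.2484*g^3 + 0.1779*g^2 + 21.433*g - 0.948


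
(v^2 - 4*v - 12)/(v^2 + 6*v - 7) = (v^2 - 4*v - 12)/(v^2 + 6*v - 7)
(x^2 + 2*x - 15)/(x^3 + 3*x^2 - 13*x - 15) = 1/(x + 1)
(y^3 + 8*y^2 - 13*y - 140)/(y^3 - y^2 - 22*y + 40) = (y + 7)/(y - 2)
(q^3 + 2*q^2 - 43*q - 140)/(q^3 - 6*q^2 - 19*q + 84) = (q + 5)/(q - 3)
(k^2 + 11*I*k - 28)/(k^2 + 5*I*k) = (k^2 + 11*I*k - 28)/(k*(k + 5*I))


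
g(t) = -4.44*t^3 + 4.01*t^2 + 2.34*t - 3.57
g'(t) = -13.32*t^2 + 8.02*t + 2.34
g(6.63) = -1105.76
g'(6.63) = -529.99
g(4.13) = -238.28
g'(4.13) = -191.74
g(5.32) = -546.15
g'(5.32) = -331.98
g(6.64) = -1111.07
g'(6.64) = -531.68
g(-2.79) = 117.54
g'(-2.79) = -123.72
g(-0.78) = -0.85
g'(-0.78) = -12.02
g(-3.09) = 158.48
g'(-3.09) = -149.62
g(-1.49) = 16.53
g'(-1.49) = -39.18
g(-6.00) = 1085.79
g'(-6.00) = -525.30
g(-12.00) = 8218.11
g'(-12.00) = -2011.98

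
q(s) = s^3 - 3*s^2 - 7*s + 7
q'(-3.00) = 38.00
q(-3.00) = -26.00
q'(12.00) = 353.00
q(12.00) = 1219.00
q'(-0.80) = -0.28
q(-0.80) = 10.17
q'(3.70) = 11.87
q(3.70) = -9.32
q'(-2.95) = 36.81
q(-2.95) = -24.13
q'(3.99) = 16.82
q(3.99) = -5.17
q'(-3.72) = 56.84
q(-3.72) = -59.95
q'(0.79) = -9.87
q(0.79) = 0.09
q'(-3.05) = 39.21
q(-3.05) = -27.93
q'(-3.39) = 47.82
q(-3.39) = -42.70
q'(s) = 3*s^2 - 6*s - 7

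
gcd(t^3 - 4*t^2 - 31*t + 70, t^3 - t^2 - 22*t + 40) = t^2 + 3*t - 10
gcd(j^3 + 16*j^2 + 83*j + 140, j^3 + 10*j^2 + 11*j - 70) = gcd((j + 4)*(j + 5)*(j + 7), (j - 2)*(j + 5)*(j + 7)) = j^2 + 12*j + 35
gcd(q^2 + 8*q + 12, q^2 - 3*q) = 1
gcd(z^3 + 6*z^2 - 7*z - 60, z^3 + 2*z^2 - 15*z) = z^2 + 2*z - 15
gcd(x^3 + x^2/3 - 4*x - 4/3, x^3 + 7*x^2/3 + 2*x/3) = x^2 + 7*x/3 + 2/3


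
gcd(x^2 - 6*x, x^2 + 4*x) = x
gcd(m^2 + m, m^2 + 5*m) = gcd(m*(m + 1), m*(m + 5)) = m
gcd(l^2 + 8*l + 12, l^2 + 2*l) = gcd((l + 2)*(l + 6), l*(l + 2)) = l + 2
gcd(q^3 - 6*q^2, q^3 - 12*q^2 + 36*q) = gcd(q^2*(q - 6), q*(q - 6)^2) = q^2 - 6*q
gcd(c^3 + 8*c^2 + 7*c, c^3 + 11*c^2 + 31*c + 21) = c^2 + 8*c + 7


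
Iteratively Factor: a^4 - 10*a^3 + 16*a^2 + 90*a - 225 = (a - 5)*(a^3 - 5*a^2 - 9*a + 45) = (a - 5)^2*(a^2 - 9) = (a - 5)^2*(a - 3)*(a + 3)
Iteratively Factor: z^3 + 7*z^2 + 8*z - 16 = (z - 1)*(z^2 + 8*z + 16) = (z - 1)*(z + 4)*(z + 4)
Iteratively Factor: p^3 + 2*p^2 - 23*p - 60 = (p + 3)*(p^2 - p - 20) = (p + 3)*(p + 4)*(p - 5)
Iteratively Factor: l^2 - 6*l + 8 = (l - 2)*(l - 4)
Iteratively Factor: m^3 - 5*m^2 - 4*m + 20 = (m + 2)*(m^2 - 7*m + 10) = (m - 2)*(m + 2)*(m - 5)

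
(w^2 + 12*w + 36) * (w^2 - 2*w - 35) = w^4 + 10*w^3 - 23*w^2 - 492*w - 1260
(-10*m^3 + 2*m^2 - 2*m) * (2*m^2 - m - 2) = -20*m^5 + 14*m^4 + 14*m^3 - 2*m^2 + 4*m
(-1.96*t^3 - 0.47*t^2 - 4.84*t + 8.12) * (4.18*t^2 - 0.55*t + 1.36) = -8.1928*t^5 - 0.8866*t^4 - 22.6383*t^3 + 35.9644*t^2 - 11.0484*t + 11.0432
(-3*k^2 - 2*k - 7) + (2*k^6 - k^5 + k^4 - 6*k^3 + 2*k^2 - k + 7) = 2*k^6 - k^5 + k^4 - 6*k^3 - k^2 - 3*k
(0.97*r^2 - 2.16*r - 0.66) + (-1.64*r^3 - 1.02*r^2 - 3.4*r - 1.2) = -1.64*r^3 - 0.05*r^2 - 5.56*r - 1.86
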